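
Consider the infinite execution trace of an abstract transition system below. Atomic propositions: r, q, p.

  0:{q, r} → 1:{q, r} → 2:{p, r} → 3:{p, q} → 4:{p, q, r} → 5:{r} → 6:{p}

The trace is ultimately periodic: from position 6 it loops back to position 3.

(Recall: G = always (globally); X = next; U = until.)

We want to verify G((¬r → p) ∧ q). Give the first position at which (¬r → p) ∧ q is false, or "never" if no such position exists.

2

Check (¬r → p) ∧ q at each position in order: 0 ✓, 1 ✓.
At position 2 the labels are {p, r}, so (¬r → p) ∧ q is false there. This is the first violation.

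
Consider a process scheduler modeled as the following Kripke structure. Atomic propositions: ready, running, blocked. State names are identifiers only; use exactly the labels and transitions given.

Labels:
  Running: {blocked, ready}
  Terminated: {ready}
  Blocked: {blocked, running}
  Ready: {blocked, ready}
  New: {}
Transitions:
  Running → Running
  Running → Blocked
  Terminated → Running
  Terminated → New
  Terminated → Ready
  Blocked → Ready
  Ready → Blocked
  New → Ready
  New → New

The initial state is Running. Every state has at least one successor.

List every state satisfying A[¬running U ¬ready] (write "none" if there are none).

{Blocked, Ready, New}

States satisfying ¬running: {Running, Terminated, Ready, New}.
States satisfying ¬ready: {Blocked, New}.
States satisfying A[¬running U ¬ready]: {Blocked, Ready, New}.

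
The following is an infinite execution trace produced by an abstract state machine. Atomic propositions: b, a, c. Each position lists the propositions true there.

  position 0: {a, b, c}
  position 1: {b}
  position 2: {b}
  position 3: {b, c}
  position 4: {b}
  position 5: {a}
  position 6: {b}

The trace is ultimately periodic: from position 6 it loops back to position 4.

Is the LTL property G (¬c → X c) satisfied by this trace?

Does not hold

¬c → X c must hold at every position from 0 onward. It fails at position 1, so G (¬c → X c) is false.
Positions where ¬c holds: 1, 2, 4, 5, 6.
Check X c at each: 1→fails, 2→ok, 4→fails, 5→fails, 6→fails.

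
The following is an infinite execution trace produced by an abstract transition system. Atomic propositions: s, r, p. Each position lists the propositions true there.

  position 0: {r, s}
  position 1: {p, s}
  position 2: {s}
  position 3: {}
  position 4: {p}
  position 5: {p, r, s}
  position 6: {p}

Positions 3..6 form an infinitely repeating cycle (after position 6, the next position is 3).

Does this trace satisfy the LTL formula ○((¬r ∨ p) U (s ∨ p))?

Yes

The position after 0 is 1; (¬r ∨ p) U (s ∨ p) is true there.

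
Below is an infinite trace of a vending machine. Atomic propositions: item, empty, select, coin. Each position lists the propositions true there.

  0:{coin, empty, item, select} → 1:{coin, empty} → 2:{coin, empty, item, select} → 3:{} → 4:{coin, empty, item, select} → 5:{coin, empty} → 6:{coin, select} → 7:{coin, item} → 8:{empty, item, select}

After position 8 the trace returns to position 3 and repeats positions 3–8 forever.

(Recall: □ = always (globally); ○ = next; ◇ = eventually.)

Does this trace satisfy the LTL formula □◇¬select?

Satisfied

◇¬select holds at every position 0..8, and those are all positions ever visited, so □◇¬select holds.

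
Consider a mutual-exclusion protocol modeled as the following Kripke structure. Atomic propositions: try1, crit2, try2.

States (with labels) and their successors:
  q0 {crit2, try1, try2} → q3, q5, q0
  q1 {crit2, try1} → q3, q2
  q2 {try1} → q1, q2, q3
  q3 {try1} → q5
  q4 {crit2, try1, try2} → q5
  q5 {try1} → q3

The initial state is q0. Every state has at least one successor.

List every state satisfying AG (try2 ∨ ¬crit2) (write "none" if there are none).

States satisfying try2 ∨ ¬crit2: {q0, q2, q3, q4, q5}.
States satisfying AG (try2 ∨ ¬crit2): {q0, q3, q4, q5}.

{q0, q3, q4, q5}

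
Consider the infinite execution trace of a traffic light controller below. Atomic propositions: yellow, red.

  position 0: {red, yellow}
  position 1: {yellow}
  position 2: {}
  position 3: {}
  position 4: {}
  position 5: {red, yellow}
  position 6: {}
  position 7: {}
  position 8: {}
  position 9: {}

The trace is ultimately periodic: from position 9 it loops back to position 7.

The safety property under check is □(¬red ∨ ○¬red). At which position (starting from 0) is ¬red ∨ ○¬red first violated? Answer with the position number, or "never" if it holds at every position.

never

¬red ∨ ○¬red holds at every position 0..9, and those are all the positions the trace ever visits, so the invariant □(¬red ∨ ○¬red) is never violated.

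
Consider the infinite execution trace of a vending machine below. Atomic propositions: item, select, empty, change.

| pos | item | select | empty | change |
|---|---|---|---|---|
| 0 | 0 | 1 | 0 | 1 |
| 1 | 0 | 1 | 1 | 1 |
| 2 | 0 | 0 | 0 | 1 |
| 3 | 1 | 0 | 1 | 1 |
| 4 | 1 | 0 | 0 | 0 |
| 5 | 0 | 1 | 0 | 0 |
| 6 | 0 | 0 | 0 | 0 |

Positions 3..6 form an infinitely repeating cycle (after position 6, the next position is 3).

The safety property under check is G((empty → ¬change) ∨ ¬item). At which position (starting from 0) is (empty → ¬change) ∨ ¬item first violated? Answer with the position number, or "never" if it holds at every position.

3

Check (empty → ¬change) ∨ ¬item at each position in order: 0 ✓, 1 ✓, 2 ✓.
At position 3 the labels are {change, empty, item}, so (empty → ¬change) ∨ ¬item is false there. This is the first violation.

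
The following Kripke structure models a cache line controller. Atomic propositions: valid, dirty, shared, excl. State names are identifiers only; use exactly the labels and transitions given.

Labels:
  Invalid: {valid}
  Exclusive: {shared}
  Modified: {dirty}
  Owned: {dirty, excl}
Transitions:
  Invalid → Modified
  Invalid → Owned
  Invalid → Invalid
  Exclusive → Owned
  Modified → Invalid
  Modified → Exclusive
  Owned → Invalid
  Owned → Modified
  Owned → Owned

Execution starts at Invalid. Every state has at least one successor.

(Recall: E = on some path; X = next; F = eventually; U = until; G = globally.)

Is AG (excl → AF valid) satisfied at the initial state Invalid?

No

States satisfying excl → AF valid: {Invalid, Exclusive, Modified}.
States satisfying AG (excl → AF valid): ∅.
Owned is reachable from Invalid and violates excl → AF valid, so AG fails at Invalid.
Invalid ∉ Sat(AG (excl → AF valid)).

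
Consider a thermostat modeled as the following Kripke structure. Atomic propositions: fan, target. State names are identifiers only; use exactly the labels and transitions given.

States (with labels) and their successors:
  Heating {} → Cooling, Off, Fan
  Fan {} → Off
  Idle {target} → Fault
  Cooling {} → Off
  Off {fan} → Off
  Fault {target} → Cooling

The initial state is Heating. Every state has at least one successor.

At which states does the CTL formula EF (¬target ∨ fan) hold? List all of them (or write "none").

States satisfying ¬target ∨ fan: {Heating, Fan, Cooling, Off}.
States satisfying EF (¬target ∨ fan): {Heating, Fan, Idle, Cooling, Off, Fault}.

{Heating, Fan, Idle, Cooling, Off, Fault}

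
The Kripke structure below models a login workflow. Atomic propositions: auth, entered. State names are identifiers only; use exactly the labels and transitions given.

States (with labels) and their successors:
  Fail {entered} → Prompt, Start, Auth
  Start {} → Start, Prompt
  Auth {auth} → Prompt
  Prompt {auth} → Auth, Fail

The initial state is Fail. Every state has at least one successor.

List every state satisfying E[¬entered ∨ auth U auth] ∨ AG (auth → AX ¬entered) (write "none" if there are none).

States satisfying ¬entered ∨ auth: {Start, Auth, Prompt}.
States satisfying auth: {Auth, Prompt}.
States satisfying E[¬entered ∨ auth U auth]: {Start, Auth, Prompt}.
States satisfying auth → AX ¬entered: {Fail, Start, Auth}.
States satisfying AG (auth → AX ¬entered): ∅.
States satisfying E[¬entered ∨ auth U auth] ∨ AG (auth → AX ¬entered): {Start, Auth, Prompt}.

{Start, Auth, Prompt}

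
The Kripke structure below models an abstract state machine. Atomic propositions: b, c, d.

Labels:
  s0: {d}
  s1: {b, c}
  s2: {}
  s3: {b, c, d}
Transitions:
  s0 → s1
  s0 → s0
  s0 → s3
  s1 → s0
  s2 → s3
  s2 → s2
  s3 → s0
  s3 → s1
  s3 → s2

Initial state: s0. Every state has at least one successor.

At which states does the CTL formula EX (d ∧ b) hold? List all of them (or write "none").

States satisfying d ∧ b: {s3}.
States satisfying EX (d ∧ b): {s0, s2}.

{s0, s2}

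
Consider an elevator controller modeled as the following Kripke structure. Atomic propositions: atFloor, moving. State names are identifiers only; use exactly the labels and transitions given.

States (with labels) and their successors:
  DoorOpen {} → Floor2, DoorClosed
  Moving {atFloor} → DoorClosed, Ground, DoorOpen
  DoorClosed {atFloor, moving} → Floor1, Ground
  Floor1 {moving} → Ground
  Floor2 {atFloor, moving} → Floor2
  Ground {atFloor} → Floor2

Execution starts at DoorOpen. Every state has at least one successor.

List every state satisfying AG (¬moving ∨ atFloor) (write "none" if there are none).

{Floor2, Ground}

States satisfying ¬moving ∨ atFloor: {DoorOpen, Moving, DoorClosed, Floor2, Ground}.
States satisfying AG (¬moving ∨ atFloor): {Floor2, Ground}.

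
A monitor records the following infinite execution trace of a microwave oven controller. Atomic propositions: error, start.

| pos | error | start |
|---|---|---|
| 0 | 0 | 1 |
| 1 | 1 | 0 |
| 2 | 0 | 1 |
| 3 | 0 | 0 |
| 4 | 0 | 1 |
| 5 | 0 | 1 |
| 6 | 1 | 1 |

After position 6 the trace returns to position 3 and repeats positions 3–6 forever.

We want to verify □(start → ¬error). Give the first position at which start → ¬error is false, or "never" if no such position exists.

6

Check start → ¬error at each position in order: 0 ✓, 1 ✓, 2 ✓, 3 ✓, 4 ✓, 5 ✓.
At position 6 the labels are {error, start}, so start → ¬error is false there. This is the first violation.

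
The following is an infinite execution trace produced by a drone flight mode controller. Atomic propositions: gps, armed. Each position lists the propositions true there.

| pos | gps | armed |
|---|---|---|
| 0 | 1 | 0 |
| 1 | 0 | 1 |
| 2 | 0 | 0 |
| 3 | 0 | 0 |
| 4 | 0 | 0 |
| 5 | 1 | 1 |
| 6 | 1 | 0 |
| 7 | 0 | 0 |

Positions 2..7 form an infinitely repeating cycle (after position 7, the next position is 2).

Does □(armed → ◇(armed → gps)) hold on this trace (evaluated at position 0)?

armed → ◇(armed → gps) holds at every position 0..7, and those are all positions ever visited, so □(armed → ◇(armed → gps)) holds.
Positions where armed holds: 1, 5.
Check ◇(armed → gps) at each: 1→ok, 5→ok.

Yes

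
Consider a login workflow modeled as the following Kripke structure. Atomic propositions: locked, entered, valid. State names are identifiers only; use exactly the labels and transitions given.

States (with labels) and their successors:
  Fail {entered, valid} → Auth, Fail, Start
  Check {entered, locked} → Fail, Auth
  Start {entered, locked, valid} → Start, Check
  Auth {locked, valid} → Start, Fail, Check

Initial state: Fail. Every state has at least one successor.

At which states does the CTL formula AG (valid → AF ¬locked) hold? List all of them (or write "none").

none

States satisfying valid → AF ¬locked: {Fail, Check}.
States satisfying AG (valid → AF ¬locked): ∅.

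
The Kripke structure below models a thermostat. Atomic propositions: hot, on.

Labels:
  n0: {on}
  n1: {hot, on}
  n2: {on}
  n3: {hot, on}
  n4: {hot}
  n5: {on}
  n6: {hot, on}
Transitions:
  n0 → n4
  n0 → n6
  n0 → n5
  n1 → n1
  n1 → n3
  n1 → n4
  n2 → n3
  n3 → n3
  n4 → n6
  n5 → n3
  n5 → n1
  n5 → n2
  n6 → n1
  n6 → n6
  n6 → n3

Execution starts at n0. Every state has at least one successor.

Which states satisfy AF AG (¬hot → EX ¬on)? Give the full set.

States satisfying AG (¬hot → EX ¬on): {n1, n3, n4, n6}.
States satisfying AF AG (¬hot → EX ¬on): {n0, n1, n2, n3, n4, n5, n6}.

{n0, n1, n2, n3, n4, n5, n6}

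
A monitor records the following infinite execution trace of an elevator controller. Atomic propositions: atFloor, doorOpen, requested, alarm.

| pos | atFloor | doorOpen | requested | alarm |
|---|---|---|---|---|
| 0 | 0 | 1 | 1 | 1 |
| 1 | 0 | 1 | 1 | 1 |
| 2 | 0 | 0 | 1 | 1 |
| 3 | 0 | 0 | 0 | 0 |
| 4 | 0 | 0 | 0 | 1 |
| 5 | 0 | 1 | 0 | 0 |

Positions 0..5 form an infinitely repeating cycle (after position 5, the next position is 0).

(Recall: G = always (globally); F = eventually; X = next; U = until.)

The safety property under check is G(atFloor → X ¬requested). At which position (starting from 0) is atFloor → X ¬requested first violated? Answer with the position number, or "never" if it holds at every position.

never

atFloor → X ¬requested holds at every position 0..5, and those are all the positions the trace ever visits, so the invariant G(atFloor → X ¬requested) is never violated.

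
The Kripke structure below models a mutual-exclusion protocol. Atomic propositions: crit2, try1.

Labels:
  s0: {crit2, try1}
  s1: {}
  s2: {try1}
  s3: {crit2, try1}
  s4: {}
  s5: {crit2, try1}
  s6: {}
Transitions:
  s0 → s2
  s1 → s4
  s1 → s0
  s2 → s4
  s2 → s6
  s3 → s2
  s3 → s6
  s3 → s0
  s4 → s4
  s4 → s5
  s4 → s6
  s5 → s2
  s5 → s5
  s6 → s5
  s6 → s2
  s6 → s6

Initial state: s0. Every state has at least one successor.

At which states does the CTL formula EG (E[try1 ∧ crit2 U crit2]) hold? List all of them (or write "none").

{s5}

States satisfying E[try1 ∧ crit2 U crit2]: {s0, s3, s5}.
States satisfying EG (E[try1 ∧ crit2 U crit2]): {s5}.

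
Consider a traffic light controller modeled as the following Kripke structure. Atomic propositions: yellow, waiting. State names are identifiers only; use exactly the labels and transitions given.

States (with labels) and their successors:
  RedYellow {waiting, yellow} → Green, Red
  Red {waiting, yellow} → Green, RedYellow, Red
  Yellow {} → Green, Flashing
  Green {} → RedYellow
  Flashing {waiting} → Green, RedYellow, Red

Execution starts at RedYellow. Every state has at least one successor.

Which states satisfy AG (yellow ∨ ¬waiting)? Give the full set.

{RedYellow, Red, Green}

States satisfying yellow ∨ ¬waiting: {RedYellow, Red, Yellow, Green}.
States satisfying AG (yellow ∨ ¬waiting): {RedYellow, Red, Green}.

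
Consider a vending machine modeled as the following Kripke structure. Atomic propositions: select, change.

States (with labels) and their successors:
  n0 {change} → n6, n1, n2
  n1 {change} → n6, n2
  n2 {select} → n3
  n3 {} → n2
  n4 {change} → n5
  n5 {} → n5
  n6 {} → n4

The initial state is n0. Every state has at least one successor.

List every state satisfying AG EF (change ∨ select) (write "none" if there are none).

{n2, n3}

States satisfying EF (change ∨ select): {n0, n1, n2, n3, n4, n6}.
States satisfying AG EF (change ∨ select): {n2, n3}.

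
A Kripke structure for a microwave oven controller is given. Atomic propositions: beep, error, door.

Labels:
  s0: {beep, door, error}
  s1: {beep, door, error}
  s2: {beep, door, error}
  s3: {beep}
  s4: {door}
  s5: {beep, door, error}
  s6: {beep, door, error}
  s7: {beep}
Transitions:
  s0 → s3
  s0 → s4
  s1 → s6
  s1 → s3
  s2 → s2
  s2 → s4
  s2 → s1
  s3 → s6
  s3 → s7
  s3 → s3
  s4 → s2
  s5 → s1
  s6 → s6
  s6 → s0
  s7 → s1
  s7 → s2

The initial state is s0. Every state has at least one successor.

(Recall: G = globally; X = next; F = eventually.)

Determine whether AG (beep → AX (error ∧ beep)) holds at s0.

States satisfying beep → AX (error ∧ beep): {s4, s5, s6, s7}.
States satisfying AG (beep → AX (error ∧ beep)): ∅.
s0 is reachable from s0 and violates beep → AX (error ∧ beep), so AG fails at s0.
s0 ∉ Sat(AG (beep → AX (error ∧ beep))).

No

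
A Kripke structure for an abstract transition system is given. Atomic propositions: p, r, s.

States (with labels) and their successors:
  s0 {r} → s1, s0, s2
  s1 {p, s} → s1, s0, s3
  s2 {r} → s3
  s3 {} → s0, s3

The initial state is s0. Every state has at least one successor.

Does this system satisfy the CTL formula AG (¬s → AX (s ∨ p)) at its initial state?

States satisfying ¬s → AX (s ∨ p): {s1}.
States satisfying AG (¬s → AX (s ∨ p)): ∅.
s0 is reachable from s0 and violates ¬s → AX (s ∨ p), so AG fails at s0.
s0 ∉ Sat(AG (¬s → AX (s ∨ p))).

Violated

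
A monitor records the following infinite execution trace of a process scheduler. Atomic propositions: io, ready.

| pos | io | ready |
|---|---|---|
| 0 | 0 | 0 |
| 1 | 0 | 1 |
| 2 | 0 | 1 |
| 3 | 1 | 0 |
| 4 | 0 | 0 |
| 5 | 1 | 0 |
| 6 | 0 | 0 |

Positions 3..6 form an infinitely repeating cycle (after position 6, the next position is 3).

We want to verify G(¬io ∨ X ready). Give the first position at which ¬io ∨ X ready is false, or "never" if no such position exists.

Check ¬io ∨ X ready at each position in order: 0 ✓, 1 ✓, 2 ✓.
At position 3 the labels are {io} and the next position 4 has {}, so ¬io ∨ X ready is false there. This is the first violation.

3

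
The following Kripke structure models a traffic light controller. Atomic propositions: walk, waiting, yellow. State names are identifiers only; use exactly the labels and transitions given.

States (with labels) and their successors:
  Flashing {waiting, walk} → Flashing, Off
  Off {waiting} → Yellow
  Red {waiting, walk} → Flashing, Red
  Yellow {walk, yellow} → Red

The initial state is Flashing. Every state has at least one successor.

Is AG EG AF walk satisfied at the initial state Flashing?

States satisfying EG AF walk: {Flashing, Off, Red, Yellow}.
States satisfying AG EG AF walk: {Flashing, Off, Red, Yellow}.
Every state reachable from Flashing satisfies EG AF walk.
Flashing ∈ Sat(AG EG AF walk).

Satisfied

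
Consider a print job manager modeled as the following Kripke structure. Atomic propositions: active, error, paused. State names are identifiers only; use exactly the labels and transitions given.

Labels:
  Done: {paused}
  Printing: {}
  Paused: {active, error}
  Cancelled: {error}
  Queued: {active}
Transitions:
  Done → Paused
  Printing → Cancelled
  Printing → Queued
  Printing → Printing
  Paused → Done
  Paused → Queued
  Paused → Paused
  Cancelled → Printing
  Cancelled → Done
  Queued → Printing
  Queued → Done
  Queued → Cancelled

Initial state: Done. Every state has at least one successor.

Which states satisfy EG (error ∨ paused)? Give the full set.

States satisfying error ∨ paused: {Done, Paused, Cancelled}.
States satisfying EG (error ∨ paused): {Done, Paused, Cancelled}.

{Done, Paused, Cancelled}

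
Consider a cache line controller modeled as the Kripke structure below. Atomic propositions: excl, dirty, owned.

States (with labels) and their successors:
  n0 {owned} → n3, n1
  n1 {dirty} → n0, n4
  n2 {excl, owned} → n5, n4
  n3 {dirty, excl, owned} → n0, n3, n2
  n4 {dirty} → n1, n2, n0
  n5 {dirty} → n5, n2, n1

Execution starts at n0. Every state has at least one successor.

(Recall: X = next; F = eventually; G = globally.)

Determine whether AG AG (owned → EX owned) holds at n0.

Violated

States satisfying AG (owned → EX owned): ∅.
States satisfying AG AG (owned → EX owned): ∅.
n0 is reachable from n0 and violates AG (owned → EX owned), so AG fails at n0.
n0 ∉ Sat(AG AG (owned → EX owned)).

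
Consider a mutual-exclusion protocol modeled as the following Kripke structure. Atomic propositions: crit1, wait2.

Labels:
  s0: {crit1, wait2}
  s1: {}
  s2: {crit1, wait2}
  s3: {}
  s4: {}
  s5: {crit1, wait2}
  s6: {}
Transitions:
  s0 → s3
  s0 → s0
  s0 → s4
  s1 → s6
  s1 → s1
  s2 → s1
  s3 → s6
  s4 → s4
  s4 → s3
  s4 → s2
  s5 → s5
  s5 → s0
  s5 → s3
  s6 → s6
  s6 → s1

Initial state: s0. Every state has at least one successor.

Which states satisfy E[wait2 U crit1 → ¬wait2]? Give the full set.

{s0, s1, s2, s3, s4, s5, s6}

States satisfying wait2: {s0, s2, s5}.
States satisfying crit1 → ¬wait2: {s1, s3, s4, s6}.
States satisfying E[wait2 U crit1 → ¬wait2]: {s0, s1, s2, s3, s4, s5, s6}.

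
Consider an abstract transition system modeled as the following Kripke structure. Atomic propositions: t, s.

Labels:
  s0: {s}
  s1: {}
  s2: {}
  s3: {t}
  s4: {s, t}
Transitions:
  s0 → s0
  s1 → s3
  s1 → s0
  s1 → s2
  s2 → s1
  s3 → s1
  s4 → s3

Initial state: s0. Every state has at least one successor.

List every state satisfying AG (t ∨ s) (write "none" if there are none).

{s0}

States satisfying t ∨ s: {s0, s3, s4}.
States satisfying AG (t ∨ s): {s0}.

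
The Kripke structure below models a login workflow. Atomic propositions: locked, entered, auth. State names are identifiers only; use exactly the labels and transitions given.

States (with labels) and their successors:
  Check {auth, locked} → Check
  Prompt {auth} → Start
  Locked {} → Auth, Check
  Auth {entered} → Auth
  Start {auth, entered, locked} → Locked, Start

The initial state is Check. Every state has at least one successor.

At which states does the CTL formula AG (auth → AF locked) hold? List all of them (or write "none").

{Check, Prompt, Locked, Auth, Start}

States satisfying auth → AF locked: {Check, Prompt, Locked, Auth, Start}.
States satisfying AG (auth → AF locked): {Check, Prompt, Locked, Auth, Start}.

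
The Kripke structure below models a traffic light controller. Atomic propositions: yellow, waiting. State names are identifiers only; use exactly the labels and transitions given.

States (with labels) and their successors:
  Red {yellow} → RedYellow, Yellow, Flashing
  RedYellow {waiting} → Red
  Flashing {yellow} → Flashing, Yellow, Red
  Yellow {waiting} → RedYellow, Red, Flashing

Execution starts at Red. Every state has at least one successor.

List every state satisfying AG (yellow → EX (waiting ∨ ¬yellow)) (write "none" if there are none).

{Red, RedYellow, Flashing, Yellow}

States satisfying yellow → EX (waiting ∨ ¬yellow): {Red, RedYellow, Flashing, Yellow}.
States satisfying AG (yellow → EX (waiting ∨ ¬yellow)): {Red, RedYellow, Flashing, Yellow}.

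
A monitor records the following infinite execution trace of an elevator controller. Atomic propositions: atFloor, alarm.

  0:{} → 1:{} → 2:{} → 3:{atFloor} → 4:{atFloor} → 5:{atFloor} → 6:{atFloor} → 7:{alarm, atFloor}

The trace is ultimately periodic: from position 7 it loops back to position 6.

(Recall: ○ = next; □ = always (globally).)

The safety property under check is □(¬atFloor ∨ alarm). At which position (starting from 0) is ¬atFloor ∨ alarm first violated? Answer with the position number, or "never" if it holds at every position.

Check ¬atFloor ∨ alarm at each position in order: 0 ✓, 1 ✓, 2 ✓.
At position 3 the labels are {atFloor}, so ¬atFloor ∨ alarm is false there. This is the first violation.

3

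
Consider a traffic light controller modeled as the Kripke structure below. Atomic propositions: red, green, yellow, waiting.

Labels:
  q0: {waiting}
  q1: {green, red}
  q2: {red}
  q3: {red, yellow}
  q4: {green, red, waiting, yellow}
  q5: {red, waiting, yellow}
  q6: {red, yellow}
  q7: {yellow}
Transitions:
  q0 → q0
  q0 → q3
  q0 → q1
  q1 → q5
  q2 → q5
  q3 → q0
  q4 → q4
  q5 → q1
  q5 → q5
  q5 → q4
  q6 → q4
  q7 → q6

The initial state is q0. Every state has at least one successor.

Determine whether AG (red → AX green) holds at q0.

States satisfying red → AX green: {q0, q4, q6, q7}.
States satisfying AG (red → AX green): {q4, q6, q7}.
q1 is reachable from q0 and violates red → AX green, so AG fails at q0.
q0 ∉ Sat(AG (red → AX green)).

Violated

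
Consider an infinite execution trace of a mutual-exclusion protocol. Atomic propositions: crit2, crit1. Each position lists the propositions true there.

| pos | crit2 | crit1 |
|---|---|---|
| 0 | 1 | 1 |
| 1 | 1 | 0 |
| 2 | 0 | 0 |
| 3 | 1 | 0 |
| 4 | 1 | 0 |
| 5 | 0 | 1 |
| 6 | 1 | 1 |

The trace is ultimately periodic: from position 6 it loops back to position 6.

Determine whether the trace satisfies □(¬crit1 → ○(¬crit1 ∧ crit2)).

¬crit1 → ○(¬crit1 ∧ crit2) must hold at every position from 0 onward. It fails at position 1, so □(¬crit1 → ○(¬crit1 ∧ crit2)) is false.
Positions where ¬crit1 holds: 1, 2, 3, 4.
Check ○(¬crit1 ∧ crit2) at each: 1→fails, 2→ok, 3→ok, 4→fails.

Does not hold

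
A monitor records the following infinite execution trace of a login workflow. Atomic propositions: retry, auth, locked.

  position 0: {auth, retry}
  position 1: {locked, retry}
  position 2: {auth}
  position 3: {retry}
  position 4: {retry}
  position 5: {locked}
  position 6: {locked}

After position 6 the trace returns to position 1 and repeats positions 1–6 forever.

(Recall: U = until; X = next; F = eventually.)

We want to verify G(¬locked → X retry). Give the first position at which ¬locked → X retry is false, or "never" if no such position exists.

Check ¬locked → X retry at each position in order: 0 ✓, 1 ✓, 2 ✓, 3 ✓.
At position 4 the labels are {retry} and the next position 5 has {locked}, so ¬locked → X retry is false there. This is the first violation.

4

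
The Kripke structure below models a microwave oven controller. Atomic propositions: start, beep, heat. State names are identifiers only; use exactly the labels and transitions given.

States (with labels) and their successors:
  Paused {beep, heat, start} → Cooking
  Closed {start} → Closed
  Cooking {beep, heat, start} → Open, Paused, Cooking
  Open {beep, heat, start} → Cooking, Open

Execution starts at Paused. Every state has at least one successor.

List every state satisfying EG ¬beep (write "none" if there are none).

States satisfying ¬beep: {Closed}.
States satisfying EG ¬beep: {Closed}.

{Closed}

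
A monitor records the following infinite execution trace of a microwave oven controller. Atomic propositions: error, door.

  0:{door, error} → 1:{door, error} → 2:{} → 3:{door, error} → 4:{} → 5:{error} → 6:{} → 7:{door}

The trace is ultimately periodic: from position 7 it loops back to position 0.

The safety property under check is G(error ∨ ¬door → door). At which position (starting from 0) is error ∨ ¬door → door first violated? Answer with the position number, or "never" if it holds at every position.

2

Check error ∨ ¬door → door at each position in order: 0 ✓, 1 ✓.
At position 2 the labels are {}, so error ∨ ¬door → door is false there. This is the first violation.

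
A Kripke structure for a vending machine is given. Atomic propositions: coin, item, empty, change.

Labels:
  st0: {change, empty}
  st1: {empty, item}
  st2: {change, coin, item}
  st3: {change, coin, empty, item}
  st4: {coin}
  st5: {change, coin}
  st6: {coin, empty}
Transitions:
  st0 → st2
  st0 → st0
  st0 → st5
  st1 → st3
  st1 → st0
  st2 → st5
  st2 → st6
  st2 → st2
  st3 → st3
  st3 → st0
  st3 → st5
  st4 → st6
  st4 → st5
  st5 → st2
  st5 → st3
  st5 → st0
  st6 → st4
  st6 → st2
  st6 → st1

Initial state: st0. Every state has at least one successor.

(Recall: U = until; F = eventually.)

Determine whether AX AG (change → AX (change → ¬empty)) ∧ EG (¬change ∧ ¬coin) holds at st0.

Violated

States satisfying AG (change → AX (change → ¬empty)): ∅.
States satisfying AX AG (change → AX (change → ¬empty)): ∅.
States satisfying ¬change ∧ ¬coin: {st1}.
States satisfying EG (¬change ∧ ¬coin): ∅.
States satisfying AX AG (change → AX (change → ¬empty)) ∧ EG (¬change ∧ ¬coin): ∅.
st0 ∉ Sat(AX AG (change → AX (change → ¬empty)) ∧ EG (¬change ∧ ¬coin)).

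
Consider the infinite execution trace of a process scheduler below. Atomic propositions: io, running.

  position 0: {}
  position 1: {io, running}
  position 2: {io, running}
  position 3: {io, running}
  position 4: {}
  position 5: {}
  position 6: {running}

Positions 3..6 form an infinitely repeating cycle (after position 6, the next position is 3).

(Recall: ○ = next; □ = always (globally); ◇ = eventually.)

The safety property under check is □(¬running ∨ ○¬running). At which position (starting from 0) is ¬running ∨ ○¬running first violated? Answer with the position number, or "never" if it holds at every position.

Check ¬running ∨ ○¬running at each position in order: 0 ✓.
At position 1 the labels are {io, running} and the next position 2 has {io, running}, so ¬running ∨ ○¬running is false there. This is the first violation.

1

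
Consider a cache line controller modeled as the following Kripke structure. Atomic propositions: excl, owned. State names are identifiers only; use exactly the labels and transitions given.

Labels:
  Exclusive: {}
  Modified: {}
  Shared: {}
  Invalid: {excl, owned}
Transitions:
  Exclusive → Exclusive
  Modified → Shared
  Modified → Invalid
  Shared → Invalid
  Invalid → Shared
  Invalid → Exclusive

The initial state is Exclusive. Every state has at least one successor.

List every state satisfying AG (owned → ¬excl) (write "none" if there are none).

{Exclusive}

States satisfying owned → ¬excl: {Exclusive, Modified, Shared}.
States satisfying AG (owned → ¬excl): {Exclusive}.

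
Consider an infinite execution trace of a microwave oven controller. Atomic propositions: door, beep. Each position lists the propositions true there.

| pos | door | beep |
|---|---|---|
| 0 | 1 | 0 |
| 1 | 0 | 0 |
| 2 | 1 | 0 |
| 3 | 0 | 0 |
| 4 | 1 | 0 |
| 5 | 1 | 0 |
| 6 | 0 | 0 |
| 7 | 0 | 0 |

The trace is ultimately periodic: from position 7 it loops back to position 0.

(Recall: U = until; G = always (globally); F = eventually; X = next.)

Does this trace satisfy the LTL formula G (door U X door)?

door U X door must hold at every position from 0 onward. It fails at position 5, so G (door U X door) is false.

Violated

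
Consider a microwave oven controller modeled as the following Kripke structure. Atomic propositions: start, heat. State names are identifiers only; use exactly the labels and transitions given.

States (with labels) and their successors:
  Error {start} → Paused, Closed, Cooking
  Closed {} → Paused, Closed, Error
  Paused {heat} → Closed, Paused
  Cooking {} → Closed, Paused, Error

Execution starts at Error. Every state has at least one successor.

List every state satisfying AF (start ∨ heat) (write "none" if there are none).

{Error, Paused}

States satisfying start ∨ heat: {Error, Paused}.
States satisfying AF (start ∨ heat): {Error, Paused}.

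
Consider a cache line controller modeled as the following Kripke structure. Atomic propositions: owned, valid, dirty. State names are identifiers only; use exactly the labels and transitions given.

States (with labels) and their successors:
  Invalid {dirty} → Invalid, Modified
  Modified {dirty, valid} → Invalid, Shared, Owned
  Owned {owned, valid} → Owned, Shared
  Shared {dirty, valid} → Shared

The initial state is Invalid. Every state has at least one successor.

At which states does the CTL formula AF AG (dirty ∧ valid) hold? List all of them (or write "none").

States satisfying AG (dirty ∧ valid): {Shared}.
States satisfying AF AG (dirty ∧ valid): {Shared}.

{Shared}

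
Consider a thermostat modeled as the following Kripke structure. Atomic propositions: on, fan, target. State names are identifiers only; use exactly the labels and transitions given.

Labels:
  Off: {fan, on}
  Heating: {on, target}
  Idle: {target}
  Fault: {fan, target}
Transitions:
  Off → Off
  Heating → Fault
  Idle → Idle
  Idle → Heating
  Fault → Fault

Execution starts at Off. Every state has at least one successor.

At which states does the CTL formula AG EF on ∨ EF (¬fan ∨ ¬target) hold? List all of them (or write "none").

States satisfying EF on: {Off, Heating, Idle}.
States satisfying AG EF on: {Off}.
States satisfying ¬fan ∨ ¬target: {Off, Heating, Idle}.
States satisfying EF (¬fan ∨ ¬target): {Off, Heating, Idle}.
States satisfying AG EF on ∨ EF (¬fan ∨ ¬target): {Off, Heating, Idle}.

{Off, Heating, Idle}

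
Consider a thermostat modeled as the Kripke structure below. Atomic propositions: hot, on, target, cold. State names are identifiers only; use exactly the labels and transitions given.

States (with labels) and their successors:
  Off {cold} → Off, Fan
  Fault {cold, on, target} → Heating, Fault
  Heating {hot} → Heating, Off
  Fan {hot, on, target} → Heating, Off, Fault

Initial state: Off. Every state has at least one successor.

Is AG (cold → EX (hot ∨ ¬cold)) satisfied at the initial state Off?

Yes

States satisfying cold → EX (hot ∨ ¬cold): {Off, Fault, Heating, Fan}.
States satisfying AG (cold → EX (hot ∨ ¬cold)): {Off, Fault, Heating, Fan}.
Every state reachable from Off satisfies cold → EX (hot ∨ ¬cold).
Off ∈ Sat(AG (cold → EX (hot ∨ ¬cold))).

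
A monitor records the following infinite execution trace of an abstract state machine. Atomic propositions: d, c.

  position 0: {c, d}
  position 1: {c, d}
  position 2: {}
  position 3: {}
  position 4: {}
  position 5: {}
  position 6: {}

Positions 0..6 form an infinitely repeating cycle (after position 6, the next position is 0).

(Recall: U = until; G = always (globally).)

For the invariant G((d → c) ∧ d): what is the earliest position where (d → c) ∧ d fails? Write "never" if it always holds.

2

Check (d → c) ∧ d at each position in order: 0 ✓, 1 ✓.
At position 2 the labels are {}, so (d → c) ∧ d is false there. This is the first violation.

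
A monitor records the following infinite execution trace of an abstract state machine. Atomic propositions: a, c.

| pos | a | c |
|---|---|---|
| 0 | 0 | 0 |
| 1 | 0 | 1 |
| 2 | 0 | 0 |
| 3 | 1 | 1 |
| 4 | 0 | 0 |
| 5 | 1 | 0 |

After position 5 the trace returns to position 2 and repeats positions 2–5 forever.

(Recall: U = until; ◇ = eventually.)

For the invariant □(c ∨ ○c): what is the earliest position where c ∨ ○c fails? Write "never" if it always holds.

Check c ∨ ○c at each position in order: 0 ✓, 1 ✓, 2 ✓, 3 ✓.
At position 4 the labels are {} and the next position 5 has {a}, so c ∨ ○c is false there. This is the first violation.

4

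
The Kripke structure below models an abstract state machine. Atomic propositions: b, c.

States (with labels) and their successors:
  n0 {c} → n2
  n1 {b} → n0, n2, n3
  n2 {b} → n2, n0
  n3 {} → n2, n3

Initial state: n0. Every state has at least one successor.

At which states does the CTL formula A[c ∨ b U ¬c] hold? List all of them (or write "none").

States satisfying c ∨ b: {n0, n1, n2}.
States satisfying ¬c: {n1, n2, n3}.
States satisfying A[c ∨ b U ¬c]: {n0, n1, n2, n3}.

{n0, n1, n2, n3}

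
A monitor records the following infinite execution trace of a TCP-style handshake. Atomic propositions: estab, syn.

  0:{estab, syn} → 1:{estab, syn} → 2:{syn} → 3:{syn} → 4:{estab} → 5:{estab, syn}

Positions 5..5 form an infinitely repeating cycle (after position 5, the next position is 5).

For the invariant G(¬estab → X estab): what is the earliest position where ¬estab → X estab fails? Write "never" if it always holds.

Check ¬estab → X estab at each position in order: 0 ✓, 1 ✓.
At position 2 the labels are {syn} and the next position 3 has {syn}, so ¬estab → X estab is false there. This is the first violation.

2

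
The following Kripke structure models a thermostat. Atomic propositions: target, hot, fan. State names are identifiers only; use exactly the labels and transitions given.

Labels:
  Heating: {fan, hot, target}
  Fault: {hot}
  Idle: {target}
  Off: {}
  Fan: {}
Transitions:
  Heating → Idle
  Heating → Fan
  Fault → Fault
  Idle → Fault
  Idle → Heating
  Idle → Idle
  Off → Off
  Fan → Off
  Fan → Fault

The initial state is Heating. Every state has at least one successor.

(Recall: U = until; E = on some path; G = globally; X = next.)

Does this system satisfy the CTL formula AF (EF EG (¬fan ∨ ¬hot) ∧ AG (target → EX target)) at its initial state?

States satisfying EF EG (¬fan ∨ ¬hot) ∧ AG (target → EX target): {Heating, Fault, Idle, Off, Fan}.
States satisfying AF (EF EG (¬fan ∨ ¬hot) ∧ AG (target → EX target)): {Heating, Fault, Idle, Off, Fan}.
Heating ∈ Sat(AF (EF EG (¬fan ∨ ¬hot) ∧ AG (target → EX target))).

Holds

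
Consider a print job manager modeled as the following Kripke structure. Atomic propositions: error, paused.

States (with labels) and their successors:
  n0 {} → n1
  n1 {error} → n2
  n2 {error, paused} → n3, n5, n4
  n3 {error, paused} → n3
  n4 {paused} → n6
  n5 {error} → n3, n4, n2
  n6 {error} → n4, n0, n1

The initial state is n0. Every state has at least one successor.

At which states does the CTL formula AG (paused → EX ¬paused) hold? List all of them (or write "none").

none

States satisfying paused → EX ¬paused: {n0, n1, n2, n4, n5, n6}.
States satisfying AG (paused → EX ¬paused): ∅.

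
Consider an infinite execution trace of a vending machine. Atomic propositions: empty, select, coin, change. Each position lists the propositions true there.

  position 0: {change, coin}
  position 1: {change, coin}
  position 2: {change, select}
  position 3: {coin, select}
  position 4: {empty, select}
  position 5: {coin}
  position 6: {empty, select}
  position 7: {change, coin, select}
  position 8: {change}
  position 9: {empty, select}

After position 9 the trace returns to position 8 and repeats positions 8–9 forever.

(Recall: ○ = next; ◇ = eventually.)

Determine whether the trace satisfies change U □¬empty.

Violated

Walking from position 0: at position 3, □¬empty has not yet held and change fails, so change U □¬empty is false.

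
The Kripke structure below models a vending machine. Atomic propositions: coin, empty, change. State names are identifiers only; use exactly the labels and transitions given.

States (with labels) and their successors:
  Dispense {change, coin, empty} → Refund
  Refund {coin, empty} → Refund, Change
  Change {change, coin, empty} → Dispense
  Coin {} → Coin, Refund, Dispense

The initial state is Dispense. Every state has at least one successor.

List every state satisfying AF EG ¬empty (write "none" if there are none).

{Coin}

States satisfying EG ¬empty: {Coin}.
States satisfying AF EG ¬empty: {Coin}.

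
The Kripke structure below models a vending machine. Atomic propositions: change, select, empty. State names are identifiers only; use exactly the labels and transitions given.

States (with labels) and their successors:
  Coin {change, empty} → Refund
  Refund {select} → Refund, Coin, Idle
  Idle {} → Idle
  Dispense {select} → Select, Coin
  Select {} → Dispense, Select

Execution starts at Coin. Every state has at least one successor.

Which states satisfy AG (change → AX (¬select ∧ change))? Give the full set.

States satisfying change → AX (¬select ∧ change): {Refund, Idle, Dispense, Select}.
States satisfying AG (change → AX (¬select ∧ change)): {Idle}.

{Idle}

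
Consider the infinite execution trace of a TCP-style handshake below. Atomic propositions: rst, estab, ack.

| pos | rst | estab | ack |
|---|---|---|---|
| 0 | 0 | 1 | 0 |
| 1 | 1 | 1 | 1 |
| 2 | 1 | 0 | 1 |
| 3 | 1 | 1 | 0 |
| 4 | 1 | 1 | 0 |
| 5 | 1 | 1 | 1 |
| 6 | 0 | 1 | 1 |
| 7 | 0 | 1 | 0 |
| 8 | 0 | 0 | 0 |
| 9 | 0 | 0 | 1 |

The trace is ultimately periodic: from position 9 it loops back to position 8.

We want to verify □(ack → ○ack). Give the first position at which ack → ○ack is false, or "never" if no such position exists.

Check ack → ○ack at each position in order: 0 ✓, 1 ✓.
At position 2 the labels are {ack, rst} and the next position 3 has {estab, rst}, so ack → ○ack is false there. This is the first violation.

2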